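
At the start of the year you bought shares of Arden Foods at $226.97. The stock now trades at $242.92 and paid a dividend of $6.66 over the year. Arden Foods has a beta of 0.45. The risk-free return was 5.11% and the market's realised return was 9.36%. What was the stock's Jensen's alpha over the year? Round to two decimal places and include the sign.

Realised HPR = (P1 + D1 − P0) / P0 = (242.92 + 6.66 − 226.97) / 226.97 = 22.61 / 226.97 = 9.9617%
MRP = 9.36% − 5.11% = 4.25%
CAPM required = R_f + β·MRP = 5.11% + 0.45 × 4.25% = 7.0225%
α = realised − required = 9.9617% − 7.0225% = +2.94%

+2.94%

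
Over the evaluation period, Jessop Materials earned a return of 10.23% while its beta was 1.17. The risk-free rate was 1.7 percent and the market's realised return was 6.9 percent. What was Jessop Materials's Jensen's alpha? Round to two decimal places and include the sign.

+2.45%

Market excess return = 6.9% − 1.7% = 5.20%
CAPM benchmark = R_f + β(R_m − R_f) = 1.7% + 1.17 × 5.2% = 7.7840%
α = actual − benchmark = 10.23% − 7.7840% = +2.45%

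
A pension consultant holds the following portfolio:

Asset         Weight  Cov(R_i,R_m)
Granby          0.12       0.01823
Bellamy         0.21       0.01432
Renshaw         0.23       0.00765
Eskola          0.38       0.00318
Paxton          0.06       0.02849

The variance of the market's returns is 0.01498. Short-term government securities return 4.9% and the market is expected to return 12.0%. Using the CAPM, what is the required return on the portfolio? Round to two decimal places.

9.58%

β_Granby = 0.01823 / 0.01498 = 1.2170
β_Bellamy = 0.01432 / 0.01498 = 0.9559
β_Renshaw = 0.00765 / 0.01498 = 0.5107
β_Eskola = 0.00318 / 0.01498 = 0.2123
β_Paxton = 0.02849 / 0.01498 = 1.9019
β_P = Σ w_i β_i = 0.12×1.2170 + 0.21×0.9559 + 0.23×0.5107 + 0.38×0.2123 + 0.06×1.9019 = 0.6590
MRP = 12.0% − 4.9% = 7.10%
E(R_P) = R_f + β_P × MRP = 4.9% + 0.6590 × 7.1% = 9.58%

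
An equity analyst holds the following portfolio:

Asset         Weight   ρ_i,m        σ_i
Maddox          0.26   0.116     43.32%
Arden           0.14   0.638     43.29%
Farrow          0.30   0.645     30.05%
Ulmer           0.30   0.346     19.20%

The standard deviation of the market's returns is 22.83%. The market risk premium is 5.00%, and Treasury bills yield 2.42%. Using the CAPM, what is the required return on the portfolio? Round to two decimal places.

β_Maddox = 0.116 × 43.32% / 22.83% = 0.2201
β_Arden = 0.638 × 43.29% / 22.83% = 1.2098
β_Farrow = 0.645 × 30.05% / 22.83% = 0.8490
β_Ulmer = 0.346 × 19.20% / 22.83% = 0.2910
β_P = Σ w_i β_i = 0.26×0.2201 + 0.14×1.2098 + 0.30×0.8490 + 0.30×0.2910 = 0.5686
E(R_P) = R_f + β_P × MRP = 2.42% + 0.5686 × 5.00% = 5.26%

5.26%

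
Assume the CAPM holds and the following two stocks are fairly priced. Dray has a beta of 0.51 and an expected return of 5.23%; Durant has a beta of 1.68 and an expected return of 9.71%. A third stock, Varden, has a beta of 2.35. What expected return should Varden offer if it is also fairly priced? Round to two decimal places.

MRP (SML slope) = (9.71% − 5.23%) / (1.68 − 0.51) = 4.48% / 1.17 = 3.8291%
R_f (intercept) = 5.23% − 0.51 × 3.8291% = 3.2772%
E(R_Varden) = R_f + β × MRP = 3.2772% + 2.35 × 3.8291% = 12.28%

12.28%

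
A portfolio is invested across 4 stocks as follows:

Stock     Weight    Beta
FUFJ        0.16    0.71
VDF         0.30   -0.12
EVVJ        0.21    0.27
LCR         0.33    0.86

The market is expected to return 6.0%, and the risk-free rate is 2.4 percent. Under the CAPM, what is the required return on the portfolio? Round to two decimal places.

3.91%

β_P = Σ w_i β_i = 0.16×0.71 + 0.30×-0.12 + 0.21×0.27 + 0.33×0.86 = 0.4181
MRP = 6.0% − 2.4% = 3.60%
E(R_P) = R_f + β_P × MRP = 2.4% + 0.4181 × 3.6% = 3.91%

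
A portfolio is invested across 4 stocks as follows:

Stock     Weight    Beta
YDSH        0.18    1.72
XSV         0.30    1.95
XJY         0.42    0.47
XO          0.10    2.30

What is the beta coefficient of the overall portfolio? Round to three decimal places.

β_P = Σ w_i β_i = 0.18×1.72 + 0.30×1.95 + 0.42×0.47 + 0.10×2.30 = 1.3220

1.322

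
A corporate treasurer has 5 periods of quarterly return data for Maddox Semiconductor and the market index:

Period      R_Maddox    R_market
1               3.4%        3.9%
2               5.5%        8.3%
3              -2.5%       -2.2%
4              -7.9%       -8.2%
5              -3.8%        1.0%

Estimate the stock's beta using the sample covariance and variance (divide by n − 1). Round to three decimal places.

Mean R_i = (3.4 + 5.5 − 2.5 − 7.9 − 3.8) / 5 = -1.0600%
Mean R_m = (3.9 + 8.3 − 2.2 − 8.2 + 1.0) / 5 = 0.5600%
Σ(R_i − R̄_i)(R_m − R̄_m) = 128.3580  ⇒  Cov = 128.3580 / 4 = 32.0895
Σ(R_m − R̄_m)² = 155.6120  ⇒  Var(R_m) = 155.6120 / 4 = 38.9030
β = Cov / Var(R_m) = 32.0895 / 38.9030 = 0.8249

0.825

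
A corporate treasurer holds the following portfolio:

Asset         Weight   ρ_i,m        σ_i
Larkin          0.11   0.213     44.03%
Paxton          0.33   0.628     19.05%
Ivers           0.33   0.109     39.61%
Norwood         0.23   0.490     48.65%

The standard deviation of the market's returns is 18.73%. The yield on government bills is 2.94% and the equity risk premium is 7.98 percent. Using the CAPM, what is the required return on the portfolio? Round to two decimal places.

β_Larkin = 0.213 × 44.03% / 18.73% = 0.5007
β_Paxton = 0.628 × 19.05% / 18.73% = 0.6387
β_Ivers = 0.109 × 39.61% / 18.73% = 0.2305
β_Norwood = 0.490 × 48.65% / 18.73% = 1.2727
β_P = Σ w_i β_i = 0.11×0.5007 + 0.33×0.6387 + 0.33×0.2305 + 0.23×1.2727 = 0.6346
E(R_P) = R_f + β_P × MRP = 2.94% + 0.6346 × 7.98% = 8.00%

8.00%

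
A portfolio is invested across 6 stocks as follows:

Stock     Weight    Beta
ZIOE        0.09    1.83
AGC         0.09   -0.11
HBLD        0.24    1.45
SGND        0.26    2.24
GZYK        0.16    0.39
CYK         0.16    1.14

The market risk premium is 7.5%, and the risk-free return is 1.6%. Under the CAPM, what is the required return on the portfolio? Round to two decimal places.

11.58%

β_P = Σ w_i β_i = 0.09×1.83 + 0.09×-0.11 + 0.24×1.45 + 0.26×2.24 + 0.16×0.39 + 0.16×1.14 = 1.3300
E(R_P) = R_f + β_P × MRP = 1.6% + 1.3300 × 7.5% = 11.58%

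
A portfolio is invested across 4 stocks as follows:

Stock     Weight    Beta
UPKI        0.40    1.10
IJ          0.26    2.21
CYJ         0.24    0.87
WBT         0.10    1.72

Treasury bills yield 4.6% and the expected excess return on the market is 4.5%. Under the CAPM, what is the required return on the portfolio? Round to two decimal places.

10.88%

β_P = Σ w_i β_i = 0.40×1.10 + 0.26×2.21 + 0.24×0.87 + 0.10×1.72 = 1.3954
E(R_P) = R_f + β_P × MRP = 4.6% + 1.3954 × 4.5% = 10.88%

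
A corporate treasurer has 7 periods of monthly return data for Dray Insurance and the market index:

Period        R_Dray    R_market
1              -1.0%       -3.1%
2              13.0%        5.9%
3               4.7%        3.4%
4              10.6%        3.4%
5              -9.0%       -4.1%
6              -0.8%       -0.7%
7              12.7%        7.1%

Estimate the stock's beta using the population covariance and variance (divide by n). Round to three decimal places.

Mean R_i = (-1.0 + 13.0 + 4.7 + 10.6 − 9.0 − 0.8 + 12.7) / 7 = 4.3143%
Mean R_m = (-3.1 + 5.9 + 3.4 + 3.4 − 4.1 − 0.7 + 7.1) / 7 = 1.7000%
Σ(R_i − R̄_i)(R_m − R̄_m) = 208.1100  ⇒  Cov = 208.1100 / 7 = 29.7300
Σ(R_m − R̄_m)² = 115.0200  ⇒  Var(R_m) = 115.0200 / 7 = 16.4314
β = Cov / Var(R_m) = 29.7300 / 16.4314 = 1.8093

1.809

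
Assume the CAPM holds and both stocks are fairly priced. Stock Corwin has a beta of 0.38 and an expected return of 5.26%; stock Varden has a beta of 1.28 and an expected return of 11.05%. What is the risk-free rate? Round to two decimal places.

2.82%

Both satisfy E(R) = R_f + β·MRP, so the slope of the SML is
MRP = (11.05% − 5.26%) / (1.28 − 0.38) = 5.79% / 0.90 = 6.4333%
R_f = E(R_Corwin) − β_Corwin·MRP = 5.26% − 0.38 × 6.4333% = 2.8153%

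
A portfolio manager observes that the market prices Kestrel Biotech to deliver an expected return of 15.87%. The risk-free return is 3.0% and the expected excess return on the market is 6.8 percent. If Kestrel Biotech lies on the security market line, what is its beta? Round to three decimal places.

1.893

β = (E(R) − R_f) / MRP = (15.87% − 3.0%) / 6.8% = 12.87% / 6.8% = 1.893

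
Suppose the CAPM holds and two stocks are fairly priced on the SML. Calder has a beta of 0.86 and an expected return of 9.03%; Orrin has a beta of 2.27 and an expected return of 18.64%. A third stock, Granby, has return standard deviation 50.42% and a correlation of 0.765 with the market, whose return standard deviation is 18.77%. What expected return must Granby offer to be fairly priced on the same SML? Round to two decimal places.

MRP = (18.64% − 9.03%) / (2.27 − 0.86) = 6.8156%
R_f = 9.03% − 0.86 × 6.8156% = 3.1686%
β_Granby = ρ·σ_i/σ_m = 0.765 × 50.42 / 18.77 = 2.0549
E(R_Granby) = R_f + β × MRP = 3.1686% + 2.0549 × 6.8156% = 17.17%

17.17%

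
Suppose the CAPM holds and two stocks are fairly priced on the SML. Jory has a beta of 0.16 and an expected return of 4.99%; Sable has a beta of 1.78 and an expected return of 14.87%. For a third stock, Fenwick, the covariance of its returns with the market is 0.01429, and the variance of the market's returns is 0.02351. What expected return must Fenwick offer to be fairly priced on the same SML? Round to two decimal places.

MRP = (14.87% − 4.99%) / (1.78 − 0.16) = 6.0988%
R_f = 4.99% − 0.16 × 6.0988% = 4.0142%
β_Fenwick = Cov / Var(R_m) = 0.01429 / 0.02351 = 0.6078
E(R_Fenwick) = R_f + β × MRP = 4.0142% + 0.6078 × 6.0988% = 7.72%

7.72%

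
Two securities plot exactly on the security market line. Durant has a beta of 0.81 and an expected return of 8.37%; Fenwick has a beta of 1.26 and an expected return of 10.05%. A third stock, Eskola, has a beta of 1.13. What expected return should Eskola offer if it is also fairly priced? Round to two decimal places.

MRP (SML slope) = (10.05% − 8.37%) / (1.26 − 0.81) = 1.68% / 0.45 = 3.7333%
R_f (intercept) = 8.37% − 0.81 × 3.7333% = 5.3460%
E(R_Eskola) = R_f + β × MRP = 5.3460% + 1.13 × 3.7333% = 9.56%

9.56%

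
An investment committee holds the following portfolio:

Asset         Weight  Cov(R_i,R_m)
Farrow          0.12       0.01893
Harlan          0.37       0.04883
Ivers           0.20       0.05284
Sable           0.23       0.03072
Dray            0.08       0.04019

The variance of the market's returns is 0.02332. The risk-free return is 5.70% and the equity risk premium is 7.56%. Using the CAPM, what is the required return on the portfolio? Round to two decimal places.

β_Farrow = 0.01893 / 0.02332 = 0.8117
β_Harlan = 0.04883 / 0.02332 = 2.0939
β_Ivers = 0.05284 / 0.02332 = 2.2659
β_Sable = 0.03072 / 0.02332 = 1.3173
β_Dray = 0.04019 / 0.02332 = 1.7234
β_P = Σ w_i β_i = 0.12×0.8117 + 0.37×2.0939 + 0.20×2.2659 + 0.23×1.3173 + 0.08×1.7234 = 1.7662
E(R_P) = R_f + β_P × MRP = 5.70% + 1.7662 × 7.56% = 19.05%

19.05%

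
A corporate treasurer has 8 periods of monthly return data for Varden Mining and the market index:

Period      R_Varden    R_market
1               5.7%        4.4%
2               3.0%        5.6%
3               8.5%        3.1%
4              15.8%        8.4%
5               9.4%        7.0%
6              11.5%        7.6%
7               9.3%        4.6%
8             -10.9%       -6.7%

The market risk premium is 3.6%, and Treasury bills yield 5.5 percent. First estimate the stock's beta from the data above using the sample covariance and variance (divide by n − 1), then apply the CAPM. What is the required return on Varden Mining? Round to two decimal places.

11.10%

Mean R_i = (5.7 + 3.0 + 8.5 + 15.8 + 9.4 + 11.5 + 9.3 − 10.9) / 8 = 6.5375%
Mean R_m = (4.4 + 5.6 + 3.1 + 8.4 + 7.0 + 7.6 + 4.6 − 6.7) / 8 = 4.2500%
Σ(R_i − R̄_i)(R_m − R̄_m) = 247.6850  ⇒  Cov = 247.6850 / 7 = 35.3836
Σ(R_m − R̄_m)² = 159.2000  ⇒  Var(R_m) = 159.2000 / 7 = 22.7429
β = Cov / Var(R_m) = 35.3836 / 22.7429 = 1.5558
E(R) = R_f + β × MRP = 5.5% + 1.5558 × 3.6% = 11.10%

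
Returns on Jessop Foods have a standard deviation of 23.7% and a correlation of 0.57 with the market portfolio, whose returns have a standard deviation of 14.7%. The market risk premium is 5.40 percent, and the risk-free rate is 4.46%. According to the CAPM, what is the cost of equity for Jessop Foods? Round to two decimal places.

9.42%

β = ρ × σ_i / σ_m = 0.57 × 23.7% / 14.7% = 0.9190
E(R) = 4.46% + 0.9190 × 5.40% = 9.42%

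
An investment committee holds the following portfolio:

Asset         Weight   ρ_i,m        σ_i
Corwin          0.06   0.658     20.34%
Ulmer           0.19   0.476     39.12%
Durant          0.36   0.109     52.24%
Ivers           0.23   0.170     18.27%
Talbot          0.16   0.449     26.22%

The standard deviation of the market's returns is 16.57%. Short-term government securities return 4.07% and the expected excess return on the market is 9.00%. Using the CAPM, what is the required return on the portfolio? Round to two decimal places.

β_Corwin = 0.658 × 20.34% / 16.57% = 0.8077
β_Ulmer = 0.476 × 39.12% / 16.57% = 1.1238
β_Durant = 0.109 × 52.24% / 16.57% = 0.3436
β_Ivers = 0.170 × 18.27% / 16.57% = 0.1874
β_Talbot = 0.449 × 26.22% / 16.57% = 0.7105
β_P = Σ w_i β_i = 0.06×0.8077 + 0.19×1.1238 + 0.36×0.3436 + 0.23×0.1874 + 0.16×0.7105 = 0.5425
E(R_P) = R_f + β_P × MRP = 4.07% + 0.5425 × 9.00% = 8.95%

8.95%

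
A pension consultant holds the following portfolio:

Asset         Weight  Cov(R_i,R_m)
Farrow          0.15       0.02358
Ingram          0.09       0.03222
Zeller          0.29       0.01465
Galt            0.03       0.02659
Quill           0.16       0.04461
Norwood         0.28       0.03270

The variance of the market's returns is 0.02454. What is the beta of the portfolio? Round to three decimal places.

β_Farrow = 0.02358 / 0.02454 = 0.9609
β_Ingram = 0.03222 / 0.02454 = 1.3130
β_Zeller = 0.01465 / 0.02454 = 0.5970
β_Galt = 0.02659 / 0.02454 = 1.0835
β_Quill = 0.04461 / 0.02454 = 1.8178
β_Norwood = 0.03270 / 0.02454 = 1.3325
β_P = Σ w_i β_i = 0.15×0.9609 + 0.09×1.3130 + 0.29×0.5970 + 0.03×1.0835 + 0.16×1.8178 + 0.28×1.3325 = 1.1319

1.132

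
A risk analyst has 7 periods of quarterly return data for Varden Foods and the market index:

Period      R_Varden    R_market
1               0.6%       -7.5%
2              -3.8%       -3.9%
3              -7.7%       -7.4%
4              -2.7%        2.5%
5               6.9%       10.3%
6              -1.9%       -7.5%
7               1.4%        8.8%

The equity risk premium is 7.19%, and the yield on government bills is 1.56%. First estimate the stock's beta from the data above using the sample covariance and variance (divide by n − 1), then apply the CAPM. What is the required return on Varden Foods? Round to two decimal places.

4.55%

Mean R_i = (0.6 − 3.8 − 7.7 − 2.7 + 6.9 − 1.9 + 1.4) / 7 = -1.0286%
Mean R_m = (-7.5 − 3.9 − 7.4 + 2.5 + 10.3 − 7.5 + 8.8) / 7 = -0.6714%
Σ(R_i − R̄_i)(R_m − R̄_m) = 153.3557  ⇒  Cov = 153.3557 / 6 = 25.5593
Σ(R_m − R̄_m)² = 369.0943  ⇒  Var(R_m) = 369.0943 / 6 = 61.5157
β = Cov / Var(R_m) = 25.5593 / 61.5157 = 0.4155
E(R) = R_f + β × MRP = 1.56% + 0.4155 × 7.19% = 4.55%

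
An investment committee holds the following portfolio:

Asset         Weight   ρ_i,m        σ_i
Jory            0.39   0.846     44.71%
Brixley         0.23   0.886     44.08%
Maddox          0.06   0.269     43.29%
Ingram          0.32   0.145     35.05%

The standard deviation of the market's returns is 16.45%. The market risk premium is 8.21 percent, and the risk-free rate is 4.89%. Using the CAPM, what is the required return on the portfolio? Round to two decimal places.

β_Jory = 0.846 × 44.71% / 16.45% = 2.2994
β_Brixley = 0.886 × 44.08% / 16.45% = 2.3742
β_Maddox = 0.269 × 43.29% / 16.45% = 0.7079
β_Ingram = 0.145 × 35.05% / 16.45% = 0.3090
β_P = Σ w_i β_i = 0.39×2.2994 + 0.23×2.3742 + 0.06×0.7079 + 0.32×0.3090 = 1.5842
E(R_P) = R_f + β_P × MRP = 4.89% + 1.5842 × 8.21% = 17.90%

17.90%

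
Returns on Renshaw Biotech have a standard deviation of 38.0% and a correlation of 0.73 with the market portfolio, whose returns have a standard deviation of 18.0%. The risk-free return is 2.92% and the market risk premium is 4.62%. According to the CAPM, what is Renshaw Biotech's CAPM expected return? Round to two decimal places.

β = ρ × σ_i / σ_m = 0.73 × 38.0% / 18.0% = 1.5411
E(R) = 2.92% + 1.5411 × 4.62% = 10.04%

10.04%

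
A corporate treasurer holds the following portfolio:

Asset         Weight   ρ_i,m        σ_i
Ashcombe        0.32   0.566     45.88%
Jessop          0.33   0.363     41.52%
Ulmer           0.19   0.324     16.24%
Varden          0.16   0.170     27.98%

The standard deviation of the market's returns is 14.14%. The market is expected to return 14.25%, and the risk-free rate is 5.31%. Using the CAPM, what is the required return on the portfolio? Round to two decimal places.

β_Ashcombe = 0.566 × 45.88% / 14.14% = 1.8365
β_Jessop = 0.363 × 41.52% / 14.14% = 1.0659
β_Ulmer = 0.324 × 16.24% / 14.14% = 0.3721
β_Varden = 0.170 × 27.98% / 14.14% = 0.3364
β_P = Σ w_i β_i = 0.32×1.8365 + 0.33×1.0659 + 0.19×0.3721 + 0.16×0.3364 = 1.0640
MRP = 14.25% − 5.31% = 8.94%
E(R_P) = R_f + β_P × MRP = 5.31% + 1.0640 × 8.94% = 14.82%

14.82%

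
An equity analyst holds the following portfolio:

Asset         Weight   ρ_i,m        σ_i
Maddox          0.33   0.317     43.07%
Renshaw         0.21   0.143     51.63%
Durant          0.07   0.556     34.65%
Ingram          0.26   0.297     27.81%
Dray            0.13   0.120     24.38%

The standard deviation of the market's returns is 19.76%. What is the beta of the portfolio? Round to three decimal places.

0.503

β_Maddox = 0.317 × 43.07% / 19.76% = 0.6910
β_Renshaw = 0.143 × 51.63% / 19.76% = 0.3736
β_Durant = 0.556 × 34.65% / 19.76% = 0.9750
β_Ingram = 0.297 × 27.81% / 19.76% = 0.4180
β_Dray = 0.120 × 24.38% / 19.76% = 0.1481
β_P = Σ w_i β_i = 0.33×0.6910 + 0.21×0.3736 + 0.07×0.9750 + 0.26×0.4180 + 0.13×0.1481 = 0.5027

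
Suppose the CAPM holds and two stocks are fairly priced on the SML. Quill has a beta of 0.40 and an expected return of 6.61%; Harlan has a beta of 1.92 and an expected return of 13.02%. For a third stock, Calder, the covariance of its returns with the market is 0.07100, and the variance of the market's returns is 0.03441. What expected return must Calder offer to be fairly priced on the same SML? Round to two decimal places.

13.62%

MRP = (13.02% − 6.61%) / (1.92 − 0.40) = 4.2171%
R_f = 6.61% − 0.40 × 4.2171% = 4.9232%
β_Calder = Cov / Var(R_m) = 0.07100 / 0.03441 = 2.0634
E(R_Calder) = R_f + β × MRP = 4.9232% + 2.0634 × 4.2171% = 13.62%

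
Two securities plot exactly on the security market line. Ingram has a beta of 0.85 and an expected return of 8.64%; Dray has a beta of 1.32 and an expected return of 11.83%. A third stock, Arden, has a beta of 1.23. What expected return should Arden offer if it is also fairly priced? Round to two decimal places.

MRP (SML slope) = (11.83% − 8.64%) / (1.32 − 0.85) = 3.19% / 0.47 = 6.7872%
R_f (intercept) = 8.64% − 0.85 × 6.7872% = 2.8709%
E(R_Arden) = R_f + β × MRP = 2.8709% + 1.23 × 6.7872% = 11.22%

11.22%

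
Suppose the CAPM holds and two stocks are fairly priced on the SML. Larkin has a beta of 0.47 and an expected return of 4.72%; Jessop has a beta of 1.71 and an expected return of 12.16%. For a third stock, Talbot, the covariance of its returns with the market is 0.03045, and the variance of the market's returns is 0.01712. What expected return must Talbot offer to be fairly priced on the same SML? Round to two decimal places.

12.57%

MRP = (12.16% − 4.72%) / (1.71 − 0.47) = 6.0000%
R_f = 4.72% − 0.47 × 6.0000% = 1.9000%
β_Talbot = Cov / Var(R_m) = 0.03045 / 0.01712 = 1.7786
E(R_Talbot) = R_f + β × MRP = 1.9000% + 1.7786 × 6.0000% = 12.57%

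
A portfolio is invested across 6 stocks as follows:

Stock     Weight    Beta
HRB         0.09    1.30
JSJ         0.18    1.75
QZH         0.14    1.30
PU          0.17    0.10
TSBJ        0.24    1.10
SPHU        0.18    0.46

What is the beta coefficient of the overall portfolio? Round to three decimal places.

β_P = Σ w_i β_i = 0.09×1.30 + 0.18×1.75 + 0.14×1.30 + 0.17×0.10 + 0.24×1.10 + 0.18×0.46 = 0.9778

0.978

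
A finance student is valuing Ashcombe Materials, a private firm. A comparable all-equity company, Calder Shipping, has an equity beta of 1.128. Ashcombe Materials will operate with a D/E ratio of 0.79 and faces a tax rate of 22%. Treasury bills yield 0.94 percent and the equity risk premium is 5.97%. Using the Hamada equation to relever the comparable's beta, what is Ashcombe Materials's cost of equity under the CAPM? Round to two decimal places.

β_L = β_U × [1 + (1 − t)(D/E)] = 1.128 × [1 + (1 − 0.22) × 0.79]
    = 1.128 × [1 + 0.78 × 0.79] = 1.128 × 1.6162 = 1.8231
E(R) = R_f + β_L × MRP = 0.94% + 1.8231 × 5.97% = 11.82%

11.82%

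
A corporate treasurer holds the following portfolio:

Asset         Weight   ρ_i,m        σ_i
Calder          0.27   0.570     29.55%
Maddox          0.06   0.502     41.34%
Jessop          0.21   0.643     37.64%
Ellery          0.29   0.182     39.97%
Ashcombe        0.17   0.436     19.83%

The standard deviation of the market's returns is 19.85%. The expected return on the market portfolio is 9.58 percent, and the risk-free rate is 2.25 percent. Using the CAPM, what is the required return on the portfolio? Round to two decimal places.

7.59%

β_Calder = 0.570 × 29.55% / 19.85% = 0.8485
β_Maddox = 0.502 × 41.34% / 19.85% = 1.0455
β_Jessop = 0.643 × 37.64% / 19.85% = 1.2193
β_Ellery = 0.182 × 39.97% / 19.85% = 0.3665
β_Ashcombe = 0.436 × 19.83% / 19.85% = 0.4356
β_P = Σ w_i β_i = 0.27×0.8485 + 0.06×1.0455 + 0.21×1.2193 + 0.29×0.3665 + 0.17×0.4356 = 0.7282
MRP = 9.58% − 2.25% = 7.33%
E(R_P) = R_f + β_P × MRP = 2.25% + 0.7282 × 7.33% = 7.59%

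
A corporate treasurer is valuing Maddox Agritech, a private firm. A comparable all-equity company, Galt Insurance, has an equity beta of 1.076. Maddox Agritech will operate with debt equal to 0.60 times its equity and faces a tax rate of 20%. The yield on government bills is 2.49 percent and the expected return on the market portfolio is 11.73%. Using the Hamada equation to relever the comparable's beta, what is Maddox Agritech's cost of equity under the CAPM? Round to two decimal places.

17.20%

β_L = β_U × [1 + (1 − t)(D/E)] = 1.076 × [1 + (1 − 0.20) × 0.60]
    = 1.076 × [1 + 0.80 × 0.60] = 1.076 × 1.4800 = 1.5925
MRP = 11.73% − 2.49% = 9.24%
E(R) = R_f + β_L × MRP = 2.49% + 1.5925 × 9.24% = 17.20%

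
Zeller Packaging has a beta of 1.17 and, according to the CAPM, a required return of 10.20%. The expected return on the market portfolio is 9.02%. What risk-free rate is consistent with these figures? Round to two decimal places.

E(R) = R_f + β(E(R_m) − R_f) = R_f(1 − β) + β·E(R_m)
10.20% = R_f × (1 − 1.17) + 1.17 × 9.02%
10.20% = R_f × -0.17 + 10.5534%
R_f = (10.20% − 10.5534%) / -0.17 = 2.08%

2.08%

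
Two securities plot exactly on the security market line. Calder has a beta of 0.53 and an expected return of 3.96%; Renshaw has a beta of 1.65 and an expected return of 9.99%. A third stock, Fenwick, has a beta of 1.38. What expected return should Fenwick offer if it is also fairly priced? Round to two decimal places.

MRP (SML slope) = (9.99% − 3.96%) / (1.65 − 0.53) = 6.03% / 1.12 = 5.3839%
R_f (intercept) = 3.96% − 0.53 × 5.3839% = 1.1065%
E(R_Fenwick) = R_f + β × MRP = 1.1065% + 1.38 × 5.3839% = 8.54%

8.54%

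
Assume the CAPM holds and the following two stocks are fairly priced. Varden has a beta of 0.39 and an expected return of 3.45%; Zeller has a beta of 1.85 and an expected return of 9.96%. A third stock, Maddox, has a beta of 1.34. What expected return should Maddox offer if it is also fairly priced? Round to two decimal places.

MRP (SML slope) = (9.96% − 3.45%) / (1.85 − 0.39) = 6.51% / 1.46 = 4.4589%
R_f (intercept) = 3.45% − 0.39 × 4.4589% = 1.7110%
E(R_Maddox) = R_f + β × MRP = 1.7110% + 1.34 × 4.4589% = 7.69%

7.69%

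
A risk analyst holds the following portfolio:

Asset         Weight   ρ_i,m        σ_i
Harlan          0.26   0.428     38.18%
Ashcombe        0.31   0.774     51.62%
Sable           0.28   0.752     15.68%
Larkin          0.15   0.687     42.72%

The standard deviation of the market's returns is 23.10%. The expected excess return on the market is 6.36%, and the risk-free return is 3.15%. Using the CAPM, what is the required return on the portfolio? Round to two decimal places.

9.85%

β_Harlan = 0.428 × 38.18% / 23.10% = 0.7074
β_Ashcombe = 0.774 × 51.62% / 23.10% = 1.7296
β_Sable = 0.752 × 15.68% / 23.10% = 0.5104
β_Larkin = 0.687 × 42.72% / 23.10% = 1.2705
β_P = Σ w_i β_i = 0.26×0.7074 + 0.31×1.7296 + 0.28×0.5104 + 0.15×1.2705 = 1.0536
E(R_P) = R_f + β_P × MRP = 3.15% + 1.0536 × 6.36% = 9.85%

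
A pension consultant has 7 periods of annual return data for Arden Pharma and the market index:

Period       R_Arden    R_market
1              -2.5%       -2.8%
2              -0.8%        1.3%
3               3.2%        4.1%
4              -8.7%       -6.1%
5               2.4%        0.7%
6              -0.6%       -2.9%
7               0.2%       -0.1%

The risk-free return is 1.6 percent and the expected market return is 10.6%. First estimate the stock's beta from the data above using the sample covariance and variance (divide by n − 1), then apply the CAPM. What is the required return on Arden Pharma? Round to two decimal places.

Mean R_i = (-2.5 − 0.8 + 3.2 − 8.7 + 2.4 − 0.6 + 0.2) / 7 = -0.9714%
Mean R_m = (-2.8 + 1.3 + 4.1 − 6.1 + 0.7 − 2.9 − 0.1) / 7 = -0.8286%
Σ(R_i − R̄_i)(R_m − R̄_m) = 69.9157  ⇒  Cov = 69.9157 / 6 = 11.6526
Σ(R_m − R̄_m)² = 67.6543  ⇒  Var(R_m) = 67.6543 / 6 = 11.2757
β = Cov / Var(R_m) = 11.6526 / 11.2757 = 1.0334
MRP = 10.6% − 1.6% = 9.00%
E(R) = R_f + β × MRP = 1.6% + 1.0334 × 9.0% = 10.90%

10.90%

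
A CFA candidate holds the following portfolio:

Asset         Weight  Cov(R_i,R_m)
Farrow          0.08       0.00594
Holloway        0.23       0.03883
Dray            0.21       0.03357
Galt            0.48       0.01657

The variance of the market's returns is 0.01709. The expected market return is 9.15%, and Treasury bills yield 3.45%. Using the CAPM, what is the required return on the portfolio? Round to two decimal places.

11.59%

β_Farrow = 0.00594 / 0.01709 = 0.3476
β_Holloway = 0.03883 / 0.01709 = 2.2721
β_Dray = 0.03357 / 0.01709 = 1.9643
β_Galt = 0.01657 / 0.01709 = 0.9696
β_P = Σ w_i β_i = 0.08×0.3476 + 0.23×2.2721 + 0.21×1.9643 + 0.48×0.9696 = 1.4283
MRP = 9.15% − 3.45% = 5.70%
E(R_P) = R_f + β_P × MRP = 3.45% + 1.4283 × 5.70% = 11.59%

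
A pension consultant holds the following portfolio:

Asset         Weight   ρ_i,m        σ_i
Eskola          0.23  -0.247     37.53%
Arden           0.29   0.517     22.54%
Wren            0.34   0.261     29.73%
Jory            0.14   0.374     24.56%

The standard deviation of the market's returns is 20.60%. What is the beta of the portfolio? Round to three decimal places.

0.251

β_Eskola = -0.247 × 37.53% / 20.60% = -0.4500
β_Arden = 0.517 × 22.54% / 20.60% = 0.5657
β_Wren = 0.261 × 29.73% / 20.60% = 0.3767
β_Jory = 0.374 × 24.56% / 20.60% = 0.4459
β_P = Σ w_i β_i = 0.23×-0.4500 + 0.29×0.5657 + 0.34×0.3767 + 0.14×0.4459 = 0.2511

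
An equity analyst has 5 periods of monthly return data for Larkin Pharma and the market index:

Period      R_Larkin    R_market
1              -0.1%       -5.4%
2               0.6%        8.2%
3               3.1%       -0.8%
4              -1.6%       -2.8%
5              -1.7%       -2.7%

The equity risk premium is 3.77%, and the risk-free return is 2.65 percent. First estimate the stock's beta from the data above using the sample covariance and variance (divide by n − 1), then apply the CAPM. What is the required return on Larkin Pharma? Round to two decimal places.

3.07%

Mean R_i = (-0.1 + 0.6 + 3.1 − 1.6 − 1.7) / 5 = 0.0600%
Mean R_m = (-5.4 + 8.2 − 0.8 − 2.8 − 2.7) / 5 = -0.7000%
Σ(R_i − R̄_i)(R_m − R̄_m) = 12.2600  ⇒  Cov = 12.2600 / 4 = 3.0650
Σ(R_m − R̄_m)² = 109.7200  ⇒  Var(R_m) = 109.7200 / 4 = 27.4300
β = Cov / Var(R_m) = 3.0650 / 27.4300 = 0.1117
E(R) = R_f + β × MRP = 2.65% + 0.1117 × 3.77% = 3.07%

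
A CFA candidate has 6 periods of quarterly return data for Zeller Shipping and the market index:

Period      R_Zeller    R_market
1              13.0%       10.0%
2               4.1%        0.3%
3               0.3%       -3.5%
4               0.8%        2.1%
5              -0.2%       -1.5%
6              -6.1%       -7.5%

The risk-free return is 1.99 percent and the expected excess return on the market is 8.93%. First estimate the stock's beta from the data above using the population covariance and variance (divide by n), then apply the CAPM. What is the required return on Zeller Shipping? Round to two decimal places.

Mean R_i = (13.0 + 4.1 + 0.3 + 0.8 − 0.2 − 6.1) / 6 = 1.9833%
Mean R_m = (10.0 + 0.3 − 3.5 + 2.1 − 1.5 − 7.5) / 6 = -0.0167%
Σ(R_i − R̄_i)(R_m − R̄_m) = 178.1083  ⇒  Cov = 178.1083 / 6 = 29.6847
Σ(R_m − R̄_m)² = 175.2483  ⇒  Var(R_m) = 175.2483 / 6 = 29.2081
β = Cov / Var(R_m) = 29.6847 / 29.2081 = 1.0163
E(R) = R_f + β × MRP = 1.99% + 1.0163 × 8.93% = 11.07%

11.07%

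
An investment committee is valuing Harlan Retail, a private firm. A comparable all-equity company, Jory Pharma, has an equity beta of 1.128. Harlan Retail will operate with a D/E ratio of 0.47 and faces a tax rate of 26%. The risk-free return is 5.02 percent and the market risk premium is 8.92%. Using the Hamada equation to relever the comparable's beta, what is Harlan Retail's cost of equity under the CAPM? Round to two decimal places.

18.58%

β_L = β_U × [1 + (1 − t)(D/E)] = 1.128 × [1 + (1 − 0.26) × 0.47]
    = 1.128 × [1 + 0.74 × 0.47] = 1.128 × 1.3478 = 1.5203
E(R) = R_f + β_L × MRP = 5.02% + 1.5203 × 8.92% = 18.58%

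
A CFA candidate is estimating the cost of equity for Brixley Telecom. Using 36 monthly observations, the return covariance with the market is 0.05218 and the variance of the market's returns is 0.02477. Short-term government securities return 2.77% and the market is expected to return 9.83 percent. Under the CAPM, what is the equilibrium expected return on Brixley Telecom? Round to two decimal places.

β = Cov(R_i, R_m) / Var(R_m) = 0.05218 / 0.02477 = 2.1066
MRP = 9.83% − 2.77% = 7.06%
E(R) = R_f + β × MRP = 2.77% + 2.1066 × 7.06% = 17.64%

17.64%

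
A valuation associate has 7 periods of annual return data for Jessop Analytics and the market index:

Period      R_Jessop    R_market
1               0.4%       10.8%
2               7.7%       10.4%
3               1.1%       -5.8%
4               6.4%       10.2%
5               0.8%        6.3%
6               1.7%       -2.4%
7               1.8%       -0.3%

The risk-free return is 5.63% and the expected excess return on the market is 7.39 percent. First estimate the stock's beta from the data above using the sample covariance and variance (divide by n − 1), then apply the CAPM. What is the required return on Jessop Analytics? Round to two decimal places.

7.20%

Mean R_i = (0.4 + 7.7 + 1.1 + 6.4 + 0.8 + 1.7 + 1.8) / 7 = 2.8429%
Mean R_m = (10.8 + 10.4 − 5.8 + 10.2 + 6.3 − 2.4 − 0.3) / 7 = 4.1714%
Σ(R_i − R̄_i)(R_m − R̄_m) = 60.7086  ⇒  Cov = 60.7086 / 6 = 10.1181
Σ(R_m − R̄_m)² = 286.2143  ⇒  Var(R_m) = 286.2143 / 6 = 47.7024
β = Cov / Var(R_m) = 10.1181 / 47.7024 = 0.2121
E(R) = R_f + β × MRP = 5.63% + 0.2121 × 7.39% = 7.20%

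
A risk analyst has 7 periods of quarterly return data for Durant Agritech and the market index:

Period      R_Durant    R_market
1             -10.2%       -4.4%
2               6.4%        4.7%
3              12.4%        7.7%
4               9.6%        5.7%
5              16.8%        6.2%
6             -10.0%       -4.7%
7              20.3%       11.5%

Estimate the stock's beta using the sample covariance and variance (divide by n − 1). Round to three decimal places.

1.949

Mean R_i = (-10.2 + 6.4 + 12.4 + 9.6 + 16.8 − 10.0 + 20.3) / 7 = 6.4714%
Mean R_m = (-4.4 + 4.7 + 7.7 + 5.7 + 6.2 − 4.7 + 11.5) / 7 = 3.8143%
Σ(R_i − R̄_i)(R_m − R̄_m) = 436.9829  ⇒  Cov = 436.9829 / 6 = 72.8305
Σ(R_m − R̄_m)² = 224.1686  ⇒  Var(R_m) = 224.1686 / 6 = 37.3614
β = Cov / Var(R_m) = 72.8305 / 37.3614 = 1.9494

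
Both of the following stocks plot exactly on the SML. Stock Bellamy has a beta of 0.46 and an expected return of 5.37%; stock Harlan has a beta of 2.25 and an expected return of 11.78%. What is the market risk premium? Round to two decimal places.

3.58%

Both satisfy E(R) = R_f + β·MRP, so the slope of the SML is
MRP = (11.78% − 5.37%) / (2.25 − 0.46) = 6.41% / 1.79 = 3.5810%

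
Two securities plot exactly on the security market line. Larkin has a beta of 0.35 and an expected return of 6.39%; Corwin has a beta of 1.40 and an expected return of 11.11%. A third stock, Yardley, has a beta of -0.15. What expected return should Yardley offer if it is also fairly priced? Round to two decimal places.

4.14%

MRP (SML slope) = (11.11% − 6.39%) / (1.40 − 0.35) = 4.72% / 1.05 = 4.4952%
R_f (intercept) = 6.39% − 0.35 × 4.4952% = 4.8167%
E(R_Yardley) = R_f + β × MRP = 4.8167% + -0.15 × 4.4952% = 4.14%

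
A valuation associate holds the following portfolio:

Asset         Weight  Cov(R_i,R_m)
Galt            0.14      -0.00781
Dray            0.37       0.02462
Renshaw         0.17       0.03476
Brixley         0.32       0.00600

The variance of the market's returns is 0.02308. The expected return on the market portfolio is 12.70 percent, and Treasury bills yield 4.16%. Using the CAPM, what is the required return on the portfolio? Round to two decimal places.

10.02%

β_Galt = -0.00781 / 0.02308 = -0.3384
β_Dray = 0.02462 / 0.02308 = 1.0667
β_Renshaw = 0.03476 / 0.02308 = 1.5061
β_Brixley = 0.00600 / 0.02308 = 0.2600
β_P = Σ w_i β_i = 0.14×-0.3384 + 0.37×1.0667 + 0.17×1.5061 + 0.32×0.2600 = 0.6865
MRP = 12.70% − 4.16% = 8.54%
E(R_P) = R_f + β_P × MRP = 4.16% + 0.6865 × 8.54% = 10.02%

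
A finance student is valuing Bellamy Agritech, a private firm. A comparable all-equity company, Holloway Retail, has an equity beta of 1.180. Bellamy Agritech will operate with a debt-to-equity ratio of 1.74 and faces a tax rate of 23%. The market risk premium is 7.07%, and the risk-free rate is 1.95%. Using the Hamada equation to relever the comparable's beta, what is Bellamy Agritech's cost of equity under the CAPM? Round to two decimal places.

β_L = β_U × [1 + (1 − t)(D/E)] = 1.180 × [1 + (1 − 0.23) × 1.74]
    = 1.180 × [1 + 0.77 × 1.74] = 1.180 × 2.3398 = 2.7610
E(R) = R_f + β_L × MRP = 1.95% + 2.7610 × 7.07% = 21.47%

21.47%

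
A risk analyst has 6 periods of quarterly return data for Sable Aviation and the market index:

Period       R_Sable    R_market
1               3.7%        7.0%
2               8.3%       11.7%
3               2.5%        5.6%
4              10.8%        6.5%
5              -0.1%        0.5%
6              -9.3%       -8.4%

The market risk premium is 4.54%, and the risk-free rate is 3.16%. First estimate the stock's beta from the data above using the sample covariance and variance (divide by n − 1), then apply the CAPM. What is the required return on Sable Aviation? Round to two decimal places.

Mean R_i = (3.7 + 8.3 + 2.5 + 10.8 − 0.1 − 9.3) / 6 = 2.6500%
Mean R_m = (7.0 + 11.7 + 5.6 + 6.5 + 0.5 − 8.4) / 6 = 3.8167%
Σ(R_i − R̄_i)(R_m − R̄_m) = 224.5950  ⇒  Cov = 224.5950 / 5 = 44.9190
Σ(R_m − R̄_m)² = 242.9083  ⇒  Var(R_m) = 242.9083 / 5 = 48.5817
β = Cov / Var(R_m) = 44.9190 / 48.5817 = 0.9246
E(R) = R_f + β × MRP = 3.16% + 0.9246 × 4.54% = 7.36%

7.36%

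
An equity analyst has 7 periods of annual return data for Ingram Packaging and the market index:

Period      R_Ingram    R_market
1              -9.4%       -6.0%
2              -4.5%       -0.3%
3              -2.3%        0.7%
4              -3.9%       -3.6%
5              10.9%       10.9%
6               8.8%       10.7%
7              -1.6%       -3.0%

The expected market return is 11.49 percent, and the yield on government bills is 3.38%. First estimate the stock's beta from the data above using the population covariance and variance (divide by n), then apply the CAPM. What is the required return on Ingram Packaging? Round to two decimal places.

Mean R_i = (-9.4 − 4.5 − 2.3 − 3.9 + 10.9 + 8.8 − 1.6) / 7 = -0.2857%
Mean R_m = (-6.0 − 0.3 + 0.7 − 3.6 + 10.9 + 10.7 − 3.0) / 7 = 1.3429%
Σ(R_i − R̄_i)(R_m − R̄_m) = 290.6357  ⇒  Cov = 290.6357 / 7 = 41.5194
Σ(R_m − R̄_m)² = 279.2171  ⇒  Var(R_m) = 279.2171 / 7 = 39.8882
β = Cov / Var(R_m) = 41.5194 / 39.8882 = 1.0409
MRP = 11.49% − 3.38% = 8.11%
E(R) = R_f + β × MRP = 3.38% + 1.0409 × 8.11% = 11.82%

11.82%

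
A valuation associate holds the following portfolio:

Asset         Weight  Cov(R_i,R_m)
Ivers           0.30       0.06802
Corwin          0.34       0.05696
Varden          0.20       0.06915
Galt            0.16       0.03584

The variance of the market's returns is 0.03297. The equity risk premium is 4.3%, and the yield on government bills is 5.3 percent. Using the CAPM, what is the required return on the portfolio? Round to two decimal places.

β_Ivers = 0.06802 / 0.03297 = 2.0631
β_Corwin = 0.05696 / 0.03297 = 1.7276
β_Varden = 0.06915 / 0.03297 = 2.0974
β_Galt = 0.03584 / 0.03297 = 1.0870
β_P = Σ w_i β_i = 0.30×2.0631 + 0.34×1.7276 + 0.20×2.0974 + 0.16×1.0870 = 1.7997
E(R_P) = R_f + β_P × MRP = 5.3% + 1.7997 × 4.3% = 13.04%

13.04%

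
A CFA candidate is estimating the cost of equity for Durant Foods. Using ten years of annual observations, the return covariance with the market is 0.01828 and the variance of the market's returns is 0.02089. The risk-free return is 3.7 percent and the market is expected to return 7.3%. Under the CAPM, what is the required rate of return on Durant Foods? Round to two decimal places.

6.85%

β = Cov(R_i, R_m) / Var(R_m) = 0.01828 / 0.02089 = 0.8751
MRP = 7.3% − 3.7% = 3.60%
E(R) = R_f + β × MRP = 3.7% + 0.8751 × 3.6% = 6.85%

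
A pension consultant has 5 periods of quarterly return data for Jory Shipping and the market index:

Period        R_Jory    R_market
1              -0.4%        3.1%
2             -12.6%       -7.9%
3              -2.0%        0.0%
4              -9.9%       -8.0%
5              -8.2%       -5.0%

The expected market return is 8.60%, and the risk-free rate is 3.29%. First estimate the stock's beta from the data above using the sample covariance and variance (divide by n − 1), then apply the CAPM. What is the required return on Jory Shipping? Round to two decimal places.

Mean R_i = (-0.4 − 12.6 − 2.0 − 9.9 − 8.2) / 5 = -6.6200%
Mean R_m = (3.1 − 7.9 + 0.0 − 8.0 − 5.0) / 5 = -3.5600%
Σ(R_i − R̄_i)(R_m − R̄_m) = 100.6640  ⇒  Cov = 100.6640 / 4 = 25.1660
Σ(R_m − R̄_m)² = 97.6520  ⇒  Var(R_m) = 97.6520 / 4 = 24.4130
β = Cov / Var(R_m) = 25.1660 / 24.4130 = 1.0308
MRP = 8.60% − 3.29% = 5.31%
E(R) = R_f + β × MRP = 3.29% + 1.0308 × 5.31% = 8.76%

8.76%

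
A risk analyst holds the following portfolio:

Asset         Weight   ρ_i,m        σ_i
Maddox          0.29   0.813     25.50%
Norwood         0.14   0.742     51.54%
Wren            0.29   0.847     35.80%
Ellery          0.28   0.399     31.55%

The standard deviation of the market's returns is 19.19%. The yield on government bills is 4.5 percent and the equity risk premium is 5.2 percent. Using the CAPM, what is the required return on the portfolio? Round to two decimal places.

10.92%

β_Maddox = 0.813 × 25.50% / 19.19% = 1.0803
β_Norwood = 0.742 × 51.54% / 19.19% = 1.9928
β_Wren = 0.847 × 35.80% / 19.19% = 1.5801
β_Ellery = 0.399 × 31.55% / 19.19% = 0.6560
β_P = Σ w_i β_i = 0.29×1.0803 + 0.14×1.9928 + 0.29×1.5801 + 0.28×0.6560 = 1.2342
E(R_P) = R_f + β_P × MRP = 4.5% + 1.2342 × 5.2% = 10.92%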